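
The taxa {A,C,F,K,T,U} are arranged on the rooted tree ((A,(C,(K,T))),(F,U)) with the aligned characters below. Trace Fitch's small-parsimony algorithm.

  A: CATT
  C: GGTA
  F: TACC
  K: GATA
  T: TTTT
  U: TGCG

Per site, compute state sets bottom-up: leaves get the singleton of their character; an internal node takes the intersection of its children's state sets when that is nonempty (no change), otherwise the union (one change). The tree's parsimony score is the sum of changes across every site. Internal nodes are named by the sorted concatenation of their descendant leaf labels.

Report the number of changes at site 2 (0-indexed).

1

[col 0] KT: children K:{G}, T:{T} ∪→ {G,T}; cost 1
[col 0] CKT: children C:{G}, KT:{G,T} ∩→ {G}; cost 0
[col 0] ACKT: children A:{C}, CKT:{G} ∪→ {C,G}; cost 1
[col 0] FU: children F:{T}, U:{T} ∩→ {T}; cost 0
[col 0] ACFKTU: children ACKT:{C,G}, FU:{T} ∪→ {C,G,T}; cost 1
[col 1] KT: children K:{A}, T:{T} ∪→ {A,T}; cost 1
[col 1] CKT: children C:{G}, KT:{A,T} ∪→ {A,G,T}; cost 1
[col 1] ACKT: children A:{A}, CKT:{A,G,T} ∩→ {A}; cost 0
[col 1] FU: children F:{A}, U:{G} ∪→ {A,G}; cost 1
[col 1] ACFKTU: children ACKT:{A}, FU:{A,G} ∩→ {A}; cost 0
[col 2] KT: children K:{T}, T:{T} ∩→ {T}; cost 0
[col 2] CKT: children C:{T}, KT:{T} ∩→ {T}; cost 0
[col 2] ACKT: children A:{T}, CKT:{T} ∩→ {T}; cost 0
[col 2] FU: children F:{C}, U:{C} ∩→ {C}; cost 0
[col 2] ACFKTU: children ACKT:{T}, FU:{C} ∪→ {C,T}; cost 1
[col 3] KT: children K:{A}, T:{T} ∪→ {A,T}; cost 1
[col 3] CKT: children C:{A}, KT:{A,T} ∩→ {A}; cost 0
[col 3] ACKT: children A:{T}, CKT:{A} ∪→ {A,T}; cost 1
[col 3] FU: children F:{C}, U:{G} ∪→ {C,G}; cost 1
[col 3] ACFKTU: children ACKT:{A,T}, FU:{C,G} ∪→ {A,C,G,T}; cost 1
per-site changes: [3, 3, 1, 4]; total = 11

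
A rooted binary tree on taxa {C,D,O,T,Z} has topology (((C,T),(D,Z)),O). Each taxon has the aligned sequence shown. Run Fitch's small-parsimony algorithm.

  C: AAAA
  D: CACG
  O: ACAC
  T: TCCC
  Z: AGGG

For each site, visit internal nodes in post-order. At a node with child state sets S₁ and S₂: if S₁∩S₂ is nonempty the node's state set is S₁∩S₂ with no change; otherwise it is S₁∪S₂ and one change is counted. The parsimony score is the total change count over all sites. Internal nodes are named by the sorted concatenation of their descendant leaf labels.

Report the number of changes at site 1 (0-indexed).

CT@0: {A} ∪ {T} = {A,T} (union, +1)
DZ@0: {C} ∪ {A} = {A,C} (union, +1)
CDTZ@0: {A,T} ∩ {A,C} = {A} (intersection, +0)
CDOTZ@0: {A} ∩ {A} = {A} (intersection, +0)
CT@1: {A} ∪ {C} = {A,C} (union, +1)
DZ@1: {A} ∪ {G} = {A,G} (union, +1)
CDTZ@1: {A,C} ∩ {A,G} = {A} (intersection, +0)
CDOTZ@1: {A} ∪ {C} = {A,C} (union, +1)
CT@2: {A} ∪ {C} = {A,C} (union, +1)
DZ@2: {C} ∪ {G} = {C,G} (union, +1)
CDTZ@2: {A,C} ∩ {C,G} = {C} (intersection, +0)
CDOTZ@2: {C} ∪ {A} = {A,C} (union, +1)
CT@3: {A} ∪ {C} = {A,C} (union, +1)
DZ@3: {G} ∩ {G} = {G} (intersection, +0)
CDTZ@3: {A,C} ∪ {G} = {A,C,G} (union, +1)
CDOTZ@3: {A,C,G} ∩ {C} = {C} (intersection, +0)
per-site changes: [2, 3, 3, 2]; total = 10

3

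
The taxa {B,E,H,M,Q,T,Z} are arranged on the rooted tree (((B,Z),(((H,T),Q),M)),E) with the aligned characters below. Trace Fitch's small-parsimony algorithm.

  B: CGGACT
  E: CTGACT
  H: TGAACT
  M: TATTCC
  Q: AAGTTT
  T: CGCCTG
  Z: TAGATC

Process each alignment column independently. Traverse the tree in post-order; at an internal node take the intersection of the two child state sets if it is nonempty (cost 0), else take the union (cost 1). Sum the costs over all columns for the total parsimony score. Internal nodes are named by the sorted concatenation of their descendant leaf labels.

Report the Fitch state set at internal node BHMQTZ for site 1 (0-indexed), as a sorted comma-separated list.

BZ@0: {C} ∪ {T} = {C,T} (union, +1)
HT@0: {T} ∪ {C} = {C,T} (union, +1)
HQT@0: {C,T} ∪ {A} = {A,C,T} (union, +1)
HMQT@0: {A,C,T} ∩ {T} = {T} (intersection, +0)
BHMQTZ@0: {C,T} ∩ {T} = {T} (intersection, +0)
BEHMQTZ@0: {T} ∪ {C} = {C,T} (union, +1)
BZ@1: {G} ∪ {A} = {A,G} (union, +1)
HT@1: {G} ∩ {G} = {G} (intersection, +0)
HQT@1: {G} ∪ {A} = {A,G} (union, +1)
HMQT@1: {A,G} ∩ {A} = {A} (intersection, +0)
BHMQTZ@1: {A,G} ∩ {A} = {A} (intersection, +0)
BEHMQTZ@1: {A} ∪ {T} = {A,T} (union, +1)
BZ@2: {G} ∩ {G} = {G} (intersection, +0)
HT@2: {A} ∪ {C} = {A,C} (union, +1)
HQT@2: {A,C} ∪ {G} = {A,C,G} (union, +1)
HMQT@2: {A,C,G} ∪ {T} = {A,C,G,T} (union, +1)
BHMQTZ@2: {G} ∩ {A,C,G,T} = {G} (intersection, +0)
BEHMQTZ@2: {G} ∩ {G} = {G} (intersection, +0)
BZ@3: {A} ∩ {A} = {A} (intersection, +0)
HT@3: {A} ∪ {C} = {A,C} (union, +1)
HQT@3: {A,C} ∪ {T} = {A,C,T} (union, +1)
HMQT@3: {A,C,T} ∩ {T} = {T} (intersection, +0)
BHMQTZ@3: {A} ∪ {T} = {A,T} (union, +1)
BEHMQTZ@3: {A,T} ∩ {A} = {A} (intersection, +0)
BZ@4: {C} ∪ {T} = {C,T} (union, +1)
HT@4: {C} ∪ {T} = {C,T} (union, +1)
HQT@4: {C,T} ∩ {T} = {T} (intersection, +0)
HMQT@4: {T} ∪ {C} = {C,T} (union, +1)
BHMQTZ@4: {C,T} ∩ {C,T} = {C,T} (intersection, +0)
BEHMQTZ@4: {C,T} ∩ {C} = {C} (intersection, +0)
BZ@5: {T} ∪ {C} = {C,T} (union, +1)
HT@5: {T} ∪ {G} = {G,T} (union, +1)
HQT@5: {G,T} ∩ {T} = {T} (intersection, +0)
HMQT@5: {T} ∪ {C} = {C,T} (union, +1)
BHMQTZ@5: {C,T} ∩ {C,T} = {C,T} (intersection, +0)
BEHMQTZ@5: {C,T} ∩ {T} = {T} (intersection, +0)
per-site changes: [4, 3, 3, 3, 3, 3]; total = 19

A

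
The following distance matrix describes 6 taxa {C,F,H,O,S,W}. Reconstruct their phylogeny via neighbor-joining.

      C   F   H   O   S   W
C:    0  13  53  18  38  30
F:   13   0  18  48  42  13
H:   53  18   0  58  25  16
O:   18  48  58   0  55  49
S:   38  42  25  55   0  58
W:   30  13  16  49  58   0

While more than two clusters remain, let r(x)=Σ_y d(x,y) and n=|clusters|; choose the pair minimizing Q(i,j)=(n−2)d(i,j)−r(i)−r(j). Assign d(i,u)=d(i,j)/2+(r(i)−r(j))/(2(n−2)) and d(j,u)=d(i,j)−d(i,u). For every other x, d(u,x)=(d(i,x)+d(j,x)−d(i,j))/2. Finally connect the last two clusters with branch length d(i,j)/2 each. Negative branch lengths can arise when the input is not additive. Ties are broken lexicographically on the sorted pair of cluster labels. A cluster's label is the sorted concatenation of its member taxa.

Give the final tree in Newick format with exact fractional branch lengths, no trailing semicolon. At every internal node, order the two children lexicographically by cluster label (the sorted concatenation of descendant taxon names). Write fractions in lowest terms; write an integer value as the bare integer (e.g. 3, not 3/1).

((((C:-1/2,O:37/2):69/4,(H:3,S:22):49/4):9/4,F:5/2):21/4,W:21/4)

step 1: merge (C,O) at d=18, Q=-308; branch lengths C→-1/2, O→37/2; new cluster CO
  updated: d(CO,F)=43/2, d(CO,H)=93/2, d(CO,S)=75/2, d(CO,W)=61/2
step 2: merge (H,S) at d=25, Q=-193; branch lengths H→3, S→22; new cluster HS
  updated: d(CO,HS)=59/2, d(F,HS)=35/2, d(HS,W)=49/2
step 3: merge (CO,HS) at d=59/2, Q=-94; branch lengths CO→69/4, HS→49/4; new cluster CHOS
  updated: d(CHOS,F)=19/4, d(CHOS,W)=51/4
step 4: merge (CHOS,F) at d=19/4, Q=-61/2; branch lengths CHOS→9/4, F→5/2; new cluster CFHOS
  updated: d(CFHOS,W)=21/2
step 5: merge (CFHOS,W) at d=21/2; branch lengths CFHOS→21/4, W→21/4; new cluster CFHOSW
final tree: ((((C:-1/2,O:37/2):69/4,(H:3,S:22):49/4):9/4,F:5/2):21/4,W:21/4)
total length: 351/4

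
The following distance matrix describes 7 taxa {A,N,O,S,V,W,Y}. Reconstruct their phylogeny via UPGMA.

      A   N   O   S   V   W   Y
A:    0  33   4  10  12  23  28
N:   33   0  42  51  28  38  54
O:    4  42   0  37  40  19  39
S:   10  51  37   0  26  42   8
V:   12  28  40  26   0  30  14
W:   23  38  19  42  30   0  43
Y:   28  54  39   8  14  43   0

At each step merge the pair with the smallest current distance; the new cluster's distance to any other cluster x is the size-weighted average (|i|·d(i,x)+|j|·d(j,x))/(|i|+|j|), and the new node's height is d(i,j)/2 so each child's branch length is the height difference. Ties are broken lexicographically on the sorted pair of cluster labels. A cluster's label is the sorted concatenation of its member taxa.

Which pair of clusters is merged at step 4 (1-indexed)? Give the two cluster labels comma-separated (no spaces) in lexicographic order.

step 1: merge (A,O) at d=4; branch lengths A→2, O→2; new cluster AO
  updated: d(AO,N)=75/2, d(AO,S)=47/2, d(AO,V)=26, d(AO,W)=21, d(AO,Y)=67/2
step 2: merge (S,Y) at d=8; branch lengths S→4, Y→4; new cluster SY
  updated: d(AO,SY)=57/2, d(N,SY)=105/2, d(SY,V)=20, d(SY,W)=85/2
step 3: merge (SY,V) at d=20; branch lengths SY→6, V→10; new cluster SVY
  updated: d(AO,SVY)=83/3, d(N,SVY)=133/3, d(SVY,W)=115/3
step 4: merge (AO,W) at d=21; branch lengths AO→17/2, W→21/2; new cluster AOW
  updated: d(AOW,N)=113/3, d(AOW,SVY)=281/9
step 5: merge (AOW,SVY) at d=281/9; branch lengths AOW→46/9, SVY→101/18; new cluster AOSVWY
  updated: d(AOSVWY,N)=41
step 6: merge (AOSVWY,N) at d=41; branch lengths AOSVWY→44/9, N→41/2; new cluster ANOSVWY
final tree: ((((A:2,O:2):17/2,W:21/2):46/9,((S:4,Y:4):6,V:10):101/18):44/9,N:41/2)
total length: 748/9

AO,W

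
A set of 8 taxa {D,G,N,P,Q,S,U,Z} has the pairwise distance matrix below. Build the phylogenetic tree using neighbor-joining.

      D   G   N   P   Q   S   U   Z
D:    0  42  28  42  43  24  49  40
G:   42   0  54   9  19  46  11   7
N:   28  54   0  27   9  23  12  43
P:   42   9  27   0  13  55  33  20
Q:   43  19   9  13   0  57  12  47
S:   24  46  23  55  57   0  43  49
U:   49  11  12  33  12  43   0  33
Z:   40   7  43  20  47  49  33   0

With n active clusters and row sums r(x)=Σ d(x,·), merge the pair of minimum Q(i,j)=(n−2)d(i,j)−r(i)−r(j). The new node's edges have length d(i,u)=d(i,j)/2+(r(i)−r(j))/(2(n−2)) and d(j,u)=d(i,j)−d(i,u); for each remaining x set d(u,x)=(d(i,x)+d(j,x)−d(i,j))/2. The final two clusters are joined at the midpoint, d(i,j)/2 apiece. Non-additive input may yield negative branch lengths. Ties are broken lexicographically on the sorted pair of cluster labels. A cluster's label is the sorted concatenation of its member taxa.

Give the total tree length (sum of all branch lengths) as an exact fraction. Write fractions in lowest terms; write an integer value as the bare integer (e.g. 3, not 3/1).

1. join D+S (d=24, Q=-421) ⇒ DS; edges |D|=115/12, |S|=173/12
  updated: d(DS,G)=32, d(DS,N)=27/2, d(DS,P)=73/2, d(DS,Q)=38, d(DS,U)=34, d(DS,Z)=65/2
2. join G+Z (d=7, Q=-559/2) ⇒ GZ; edges |G|=-31/20, |Z|=171/20
  updated: d(DS,GZ)=115/4, d(GZ,N)=45, d(GZ,P)=11, d(GZ,Q)=59/2, d(GZ,U)=37/2
3. join GZ+P (d=11, Q=-837/4) ⇒ GPZ; edges |GZ|=225/32, |P|=127/32
  updated: d(DS,GPZ)=217/8, d(GPZ,N)=61/2, d(GPZ,Q)=63/4, d(GPZ,U)=81/4
4. join DS+N (d=27/2, Q=-1097/8) ⇒ DNS; edges |DS|=235/16, |N|=-19/16
  updated: d(DNS,GPZ)=353/16, d(DNS,Q)=67/4, d(DNS,U)=65/4
5. join DNS+U (d=65/4, Q=-1137/16) ⇒ DNSU; edges |DNS|=625/64, |U|=415/64
  updated: d(DNSU,GPZ)=417/32, d(DNSU,Q)=25/4
6. join DNSU+GPZ (d=417/32, Q=-1121/32) ⇒ DGNPSUZ; edges |DNSU|=113/64, |GPZ|=721/64
  updated: d(DGNPSUZ,Q)=287/64
7. join DGNPSUZ+Q (d=287/64) ⇒ DGNPQSUZ; edges |DGNPSUZ|=287/128, |Q|=287/128
final tree: (((((D:115/12,S:173/12):235/16,N:-19/16):625/64,U:415/64):113/64,((G:-31/20,Z:171/20):225/32,P:127/32):721/64):287/128,Q:287/128)
total length: 5713/64

5713/64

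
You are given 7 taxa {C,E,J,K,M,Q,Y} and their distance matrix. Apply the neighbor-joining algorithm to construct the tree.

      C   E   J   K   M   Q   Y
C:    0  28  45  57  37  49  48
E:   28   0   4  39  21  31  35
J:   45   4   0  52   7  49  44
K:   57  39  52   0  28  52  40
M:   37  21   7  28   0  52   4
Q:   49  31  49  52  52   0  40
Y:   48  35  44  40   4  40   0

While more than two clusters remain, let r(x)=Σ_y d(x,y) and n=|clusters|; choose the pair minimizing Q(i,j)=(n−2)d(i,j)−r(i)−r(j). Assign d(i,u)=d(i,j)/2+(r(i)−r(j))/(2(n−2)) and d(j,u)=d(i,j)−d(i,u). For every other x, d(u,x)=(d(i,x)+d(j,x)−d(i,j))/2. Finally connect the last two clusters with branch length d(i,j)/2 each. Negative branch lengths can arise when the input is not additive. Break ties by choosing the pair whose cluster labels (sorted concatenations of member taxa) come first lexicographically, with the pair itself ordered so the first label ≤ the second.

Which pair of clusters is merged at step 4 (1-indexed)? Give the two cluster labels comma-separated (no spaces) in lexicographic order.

iteration 1: select M,Y (d=4, Q=-340); attach at lengths (-21/5, 41/5); label the merged cluster MY
  updated: d(C,MY)=81/2, d(E,MY)=26, d(J,MY)=47/2, d(K,MY)=32, d(MY,Q)=44
iteration 2: select E,J (d=4, Q=-571/2); attach at lengths (-59/16, 123/16); label the merged cluster EJ
  updated: d(C,EJ)=69/2, d(EJ,K)=87/2, d(EJ,MY)=91/4, d(EJ,Q)=38
iteration 3: select K,MY (d=32, Q=-911/4); attach at lengths (565/24, 203/24); label the merged cluster KMY
  updated: d(C,KMY)=131/4, d(EJ,KMY)=137/8, d(KMY,Q)=32
iteration 4: select C,Q (d=49, Q=-549/4); attach at lengths (381/16, 403/16); label the merged cluster CQ
  updated: d(CQ,EJ)=47/4, d(CQ,KMY)=63/8
iteration 5: select CQ,EJ (d=47/4, Q=-147/4); attach at lengths (5/4, 21/2); label the merged cluster CEJQ
  updated: d(CEJQ,KMY)=53/8
iteration 6: select CEJQ,KMY (d=53/8); attach at lengths (53/16, 53/16); label the merged cluster CEJKMQY
final tree: (((C:381/16,Q:403/16):5/4,(E:-59/16,J:123/16):21/2):53/16,(K:565/24,(M:-21/5,Y:41/5):203/24):53/16)
total length: 859/8

C,Q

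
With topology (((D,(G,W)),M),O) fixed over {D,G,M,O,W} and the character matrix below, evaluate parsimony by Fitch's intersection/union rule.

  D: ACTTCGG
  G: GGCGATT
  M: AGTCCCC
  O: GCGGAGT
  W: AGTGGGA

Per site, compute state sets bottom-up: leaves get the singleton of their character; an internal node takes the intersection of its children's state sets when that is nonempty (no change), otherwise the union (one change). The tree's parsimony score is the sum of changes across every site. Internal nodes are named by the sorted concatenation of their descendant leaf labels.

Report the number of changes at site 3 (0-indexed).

site 0, node GW: G={G} ∪ W={A} → {A,G} (+1)
site 0, node DGW: D={A} ∩ GW={A,G} → {A} (+0)
site 0, node DGMW: DGW={A} ∩ M={A} → {A} (+0)
site 0, node DGMOW: DGMW={A} ∪ O={G} → {A,G} (+1)
site 1, node GW: G={G} ∩ W={G} → {G} (+0)
site 1, node DGW: D={C} ∪ GW={G} → {C,G} (+1)
site 1, node DGMW: DGW={C,G} ∩ M={G} → {G} (+0)
site 1, node DGMOW: DGMW={G} ∪ O={C} → {C,G} (+1)
site 2, node GW: G={C} ∪ W={T} → {C,T} (+1)
site 2, node DGW: D={T} ∩ GW={C,T} → {T} (+0)
site 2, node DGMW: DGW={T} ∩ M={T} → {T} (+0)
site 2, node DGMOW: DGMW={T} ∪ O={G} → {G,T} (+1)
site 3, node GW: G={G} ∩ W={G} → {G} (+0)
site 3, node DGW: D={T} ∪ GW={G} → {G,T} (+1)
site 3, node DGMW: DGW={G,T} ∪ M={C} → {C,G,T} (+1)
site 3, node DGMOW: DGMW={C,G,T} ∩ O={G} → {G} (+0)
site 4, node GW: G={A} ∪ W={G} → {A,G} (+1)
site 4, node DGW: D={C} ∪ GW={A,G} → {A,C,G} (+1)
site 4, node DGMW: DGW={A,C,G} ∩ M={C} → {C} (+0)
site 4, node DGMOW: DGMW={C} ∪ O={A} → {A,C} (+1)
site 5, node GW: G={T} ∪ W={G} → {G,T} (+1)
site 5, node DGW: D={G} ∩ GW={G,T} → {G} (+0)
site 5, node DGMW: DGW={G} ∪ M={C} → {C,G} (+1)
site 5, node DGMOW: DGMW={C,G} ∩ O={G} → {G} (+0)
site 6, node GW: G={T} ∪ W={A} → {A,T} (+1)
site 6, node DGW: D={G} ∪ GW={A,T} → {A,G,T} (+1)
site 6, node DGMW: DGW={A,G,T} ∪ M={C} → {A,C,G,T} (+1)
site 6, node DGMOW: DGMW={A,C,G,T} ∩ O={T} → {T} (+0)
per-site changes: [2, 2, 2, 2, 3, 2, 3]; total = 16

2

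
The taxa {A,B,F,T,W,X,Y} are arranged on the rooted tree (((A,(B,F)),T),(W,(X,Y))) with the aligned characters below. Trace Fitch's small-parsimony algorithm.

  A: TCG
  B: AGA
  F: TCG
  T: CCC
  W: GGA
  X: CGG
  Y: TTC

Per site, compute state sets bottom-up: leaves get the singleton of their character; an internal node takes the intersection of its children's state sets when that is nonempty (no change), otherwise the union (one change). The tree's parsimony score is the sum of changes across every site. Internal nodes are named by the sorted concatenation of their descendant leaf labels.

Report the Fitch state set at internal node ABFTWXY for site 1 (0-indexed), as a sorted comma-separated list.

C,G

BF@0: {A} ∪ {T} = {A,T} (union, +1)
ABF@0: {T} ∩ {A,T} = {T} (intersection, +0)
ABFT@0: {T} ∪ {C} = {C,T} (union, +1)
XY@0: {C} ∪ {T} = {C,T} (union, +1)
WXY@0: {G} ∪ {C,T} = {C,G,T} (union, +1)
ABFTWXY@0: {C,T} ∩ {C,G,T} = {C,T} (intersection, +0)
BF@1: {G} ∪ {C} = {C,G} (union, +1)
ABF@1: {C} ∩ {C,G} = {C} (intersection, +0)
ABFT@1: {C} ∩ {C} = {C} (intersection, +0)
XY@1: {G} ∪ {T} = {G,T} (union, +1)
WXY@1: {G} ∩ {G,T} = {G} (intersection, +0)
ABFTWXY@1: {C} ∪ {G} = {C,G} (union, +1)
BF@2: {A} ∪ {G} = {A,G} (union, +1)
ABF@2: {G} ∩ {A,G} = {G} (intersection, +0)
ABFT@2: {G} ∪ {C} = {C,G} (union, +1)
XY@2: {G} ∪ {C} = {C,G} (union, +1)
WXY@2: {A} ∪ {C,G} = {A,C,G} (union, +1)
ABFTWXY@2: {C,G} ∩ {A,C,G} = {C,G} (intersection, +0)
per-site changes: [4, 3, 4]; total = 11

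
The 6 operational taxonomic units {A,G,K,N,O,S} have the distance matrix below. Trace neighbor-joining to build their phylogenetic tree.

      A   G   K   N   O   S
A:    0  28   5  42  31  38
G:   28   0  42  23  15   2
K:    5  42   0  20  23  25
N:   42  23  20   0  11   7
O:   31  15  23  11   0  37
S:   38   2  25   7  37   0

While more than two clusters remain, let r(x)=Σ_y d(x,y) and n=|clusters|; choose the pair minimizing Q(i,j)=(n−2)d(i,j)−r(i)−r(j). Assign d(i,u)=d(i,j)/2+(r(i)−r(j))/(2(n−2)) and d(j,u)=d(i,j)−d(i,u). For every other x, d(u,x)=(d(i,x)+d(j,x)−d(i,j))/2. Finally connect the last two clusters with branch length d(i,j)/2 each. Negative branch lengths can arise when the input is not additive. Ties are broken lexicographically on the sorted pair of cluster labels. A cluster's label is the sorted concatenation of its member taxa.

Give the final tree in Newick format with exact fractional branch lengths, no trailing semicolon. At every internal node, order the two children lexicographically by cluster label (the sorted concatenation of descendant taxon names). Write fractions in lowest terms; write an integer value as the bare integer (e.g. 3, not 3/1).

((((A:49/8,K:-9/8):285/16,O:107/16):69/16,(G:7/12,S:17/12):173/16):51/32,N:51/32)

iteration 1: select A,K (d=5, Q=-239); attach at lengths (49/8, -9/8); label the merged cluster AK
  updated: d(AK,G)=65/2, d(AK,N)=57/2, d(AK,O)=49/2, d(AK,S)=29
iteration 2: select G,S (d=2, Q=-283/2); attach at lengths (7/12, 17/12); label the merged cluster GS
  updated: d(AK,GS)=119/4, d(GS,N)=14, d(GS,O)=25
iteration 3: select AK,O (d=49/2, Q=-377/4); attach at lengths (285/16, 107/16); label the merged cluster AKO
  updated: d(AKO,GS)=121/8, d(AKO,N)=15/2
iteration 4: select AKO,GS (d=121/8, Q=-293/8); attach at lengths (69/16, 173/16); label the merged cluster AGKOS
  updated: d(AGKOS,N)=51/16
iteration 5: select AGKOS,N (d=51/16); attach at lengths (51/32, 51/32); label the merged cluster AGKNOS
final tree: ((((A:49/8,K:-9/8):285/16,O:107/16):69/16,(G:7/12,S:17/12):173/16):51/32,N:51/32)
total length: 797/16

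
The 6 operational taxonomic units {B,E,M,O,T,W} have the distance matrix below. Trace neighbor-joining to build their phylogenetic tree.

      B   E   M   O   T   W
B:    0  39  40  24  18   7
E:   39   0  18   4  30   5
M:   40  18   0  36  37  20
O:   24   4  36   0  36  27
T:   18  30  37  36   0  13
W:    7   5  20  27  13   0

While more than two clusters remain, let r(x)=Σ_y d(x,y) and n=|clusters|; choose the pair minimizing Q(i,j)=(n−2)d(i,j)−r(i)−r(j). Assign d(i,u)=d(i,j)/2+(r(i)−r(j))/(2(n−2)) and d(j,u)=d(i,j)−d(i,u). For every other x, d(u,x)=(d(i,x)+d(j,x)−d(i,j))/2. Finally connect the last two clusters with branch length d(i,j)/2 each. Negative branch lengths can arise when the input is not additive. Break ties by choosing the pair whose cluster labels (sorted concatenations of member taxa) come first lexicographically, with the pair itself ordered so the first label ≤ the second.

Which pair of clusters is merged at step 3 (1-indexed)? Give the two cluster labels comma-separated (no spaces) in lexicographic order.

B,T

step 1: merge (E,O) at d=4, Q=-207; branch lengths E→-15/8, O→47/8; new cluster EO
  updated: d(B,EO)=59/2, d(EO,M)=25, d(EO,T)=31, d(EO,W)=14
step 2: merge (EO,M) at d=25, Q=-293/2; branch lengths EO→35/4, M→65/4; new cluster EMO
  updated: d(B,EMO)=89/4, d(EMO,T)=43/2, d(EMO,W)=9/2
step 3: merge (B,T) at d=18, Q=-255/4; branch lengths B→123/16, T→165/16; new cluster BT
  updated: d(BT,EMO)=103/8, d(BT,W)=1
step 4: merge (BT,EMO) at d=103/8, Q=-147/8; branch lengths BT→75/16, EMO→131/16; new cluster BEMOT
  updated: d(BEMOT,W)=-59/16
step 5: merge (BEMOT,W) at d=-59/16; branch lengths BEMOT→-59/32, W→-59/32; new cluster BEMOTW
final tree: (((B:123/16,T:165/16):75/16,((E:-15/8,O:47/8):35/4,M:65/4):131/16):-59/32,W:-59/32)
total length: 899/16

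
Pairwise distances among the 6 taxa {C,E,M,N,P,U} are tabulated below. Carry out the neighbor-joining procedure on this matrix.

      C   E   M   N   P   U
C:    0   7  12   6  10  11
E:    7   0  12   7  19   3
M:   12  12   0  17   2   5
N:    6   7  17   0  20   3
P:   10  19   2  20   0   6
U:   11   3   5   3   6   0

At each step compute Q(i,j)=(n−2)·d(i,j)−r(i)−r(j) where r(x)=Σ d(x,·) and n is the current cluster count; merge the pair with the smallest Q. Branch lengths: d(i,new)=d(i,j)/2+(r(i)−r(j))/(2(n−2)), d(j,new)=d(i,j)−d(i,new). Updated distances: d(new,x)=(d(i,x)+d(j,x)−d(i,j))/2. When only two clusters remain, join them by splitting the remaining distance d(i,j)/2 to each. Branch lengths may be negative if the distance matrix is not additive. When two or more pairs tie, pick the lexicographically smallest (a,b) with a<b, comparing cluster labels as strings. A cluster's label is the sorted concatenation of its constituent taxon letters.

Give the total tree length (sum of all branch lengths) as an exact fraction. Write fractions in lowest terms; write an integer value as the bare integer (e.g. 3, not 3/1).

1. join M+P (d=2, Q=-97) ⇒ MP; edges |M|=-1/8, |P|=17/8
  updated: d(C,MP)=10, d(E,MP)=29/2, d(MP,N)=35/2, d(MP,U)=9/2
2. join MP+U (d=9/2, Q=-109/2) ⇒ MPU; edges |MP|=77/12, |U|=-23/12
  updated: d(C,MPU)=33/4, d(E,MPU)=13/2, d(MPU,N)=8
3. join C+N (d=6, Q=-121/4) ⇒ CN; edges |C|=49/16, |N|=47/16
  updated: d(CN,E)=4, d(CN,MPU)=41/8
4. join CN+E (d=4, Q=-125/8) ⇒ CEN; edges |CN|=21/16, |E|=43/16
  updated: d(CEN,MPU)=61/16
5. join CEN+MPU (d=61/16) ⇒ CEMNPU; edges |CEN|=61/32, |MPU|=61/32
final tree: (((C:49/16,N:47/16):21/16,E:43/16):61/32,((M:-1/8,P:17/8):77/12,U:-23/12):61/32)
total length: 325/16

325/16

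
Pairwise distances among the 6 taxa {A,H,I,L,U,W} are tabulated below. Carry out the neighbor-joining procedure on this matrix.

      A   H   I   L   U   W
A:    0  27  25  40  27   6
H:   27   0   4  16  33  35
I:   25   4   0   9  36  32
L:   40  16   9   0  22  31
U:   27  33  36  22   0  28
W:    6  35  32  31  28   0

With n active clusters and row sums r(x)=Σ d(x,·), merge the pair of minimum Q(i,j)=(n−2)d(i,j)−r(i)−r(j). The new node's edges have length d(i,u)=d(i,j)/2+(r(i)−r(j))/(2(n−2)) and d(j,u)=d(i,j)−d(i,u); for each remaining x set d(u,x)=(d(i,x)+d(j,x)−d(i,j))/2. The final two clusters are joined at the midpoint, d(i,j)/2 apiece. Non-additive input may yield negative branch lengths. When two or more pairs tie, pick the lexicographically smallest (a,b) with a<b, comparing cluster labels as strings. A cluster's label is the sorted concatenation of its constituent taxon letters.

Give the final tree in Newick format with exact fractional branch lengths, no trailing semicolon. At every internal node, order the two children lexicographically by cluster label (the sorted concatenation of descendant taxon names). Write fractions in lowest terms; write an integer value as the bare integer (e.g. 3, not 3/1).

1. join A+W (d=6, Q=-233) ⇒ AW; edges |A|=17/8, |W|=31/8
  updated: d(AW,H)=28, d(AW,I)=51/2, d(AW,L)=65/2, d(AW,U)=49/2
2. join AW+U (d=49/2, Q=-305/2) ⇒ AUW; edges |AW|=137/12, |U|=157/12
  updated: d(AUW,H)=73/4, d(AUW,I)=37/2, d(AUW,L)=15
3. join AUW+L (d=15, Q=-247/4) ⇒ ALUW; edges |AUW|=167/16, |L|=73/16
  updated: d(ALUW,H)=77/8, d(ALUW,I)=25/4
4. join ALUW+H (d=77/8, Q=-159/8) ⇒ AHLUW; edges |ALUW|=95/16, |H|=59/16
  updated: d(AHLUW,I)=5/16
5. join AHLUW+I (d=5/16) ⇒ AHILUW; edges |AHLUW|=5/32, |I|=5/32
final tree: (((((A:17/8,W:31/8):137/12,U:157/12):167/16,L:73/16):95/16,H:59/16):5/32,I:5/32)
total length: 887/16

(((((A:17/8,W:31/8):137/12,U:157/12):167/16,L:73/16):95/16,H:59/16):5/32,I:5/32)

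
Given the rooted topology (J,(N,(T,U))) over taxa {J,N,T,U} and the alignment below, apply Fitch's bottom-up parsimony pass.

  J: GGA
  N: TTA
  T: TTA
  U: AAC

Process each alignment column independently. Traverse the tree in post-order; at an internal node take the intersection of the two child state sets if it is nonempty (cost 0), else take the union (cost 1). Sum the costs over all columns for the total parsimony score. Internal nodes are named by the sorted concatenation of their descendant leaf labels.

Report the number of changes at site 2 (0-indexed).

TU@0: {T} ∪ {A} = {A,T} (union, +1)
NTU@0: {T} ∩ {A,T} = {T} (intersection, +0)
JNTU@0: {G} ∪ {T} = {G,T} (union, +1)
TU@1: {T} ∪ {A} = {A,T} (union, +1)
NTU@1: {T} ∩ {A,T} = {T} (intersection, +0)
JNTU@1: {G} ∪ {T} = {G,T} (union, +1)
TU@2: {A} ∪ {C} = {A,C} (union, +1)
NTU@2: {A} ∩ {A,C} = {A} (intersection, +0)
JNTU@2: {A} ∩ {A} = {A} (intersection, +0)
per-site changes: [2, 2, 1]; total = 5

1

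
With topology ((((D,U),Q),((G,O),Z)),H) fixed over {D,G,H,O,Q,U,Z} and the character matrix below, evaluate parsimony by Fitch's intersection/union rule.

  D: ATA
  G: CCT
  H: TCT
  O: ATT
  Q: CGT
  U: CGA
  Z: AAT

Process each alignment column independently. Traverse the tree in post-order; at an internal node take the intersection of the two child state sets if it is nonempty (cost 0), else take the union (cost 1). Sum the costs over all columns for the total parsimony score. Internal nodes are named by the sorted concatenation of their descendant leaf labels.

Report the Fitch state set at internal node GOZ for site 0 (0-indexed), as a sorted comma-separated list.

site 0, node DU: D={A} ∪ U={C} → {A,C} (+1)
site 0, node DQU: DU={A,C} ∩ Q={C} → {C} (+0)
site 0, node GO: G={C} ∪ O={A} → {A,C} (+1)
site 0, node GOZ: GO={A,C} ∩ Z={A} → {A} (+0)
site 0, node DGOQUZ: DQU={C} ∪ GOZ={A} → {A,C} (+1)
site 0, node DGHOQUZ: DGOQUZ={A,C} ∪ H={T} → {A,C,T} (+1)
site 1, node DU: D={T} ∪ U={G} → {G,T} (+1)
site 1, node DQU: DU={G,T} ∩ Q={G} → {G} (+0)
site 1, node GO: G={C} ∪ O={T} → {C,T} (+1)
site 1, node GOZ: GO={C,T} ∪ Z={A} → {A,C,T} (+1)
site 1, node DGOQUZ: DQU={G} ∪ GOZ={A,C,T} → {A,C,G,T} (+1)
site 1, node DGHOQUZ: DGOQUZ={A,C,G,T} ∩ H={C} → {C} (+0)
site 2, node DU: D={A} ∩ U={A} → {A} (+0)
site 2, node DQU: DU={A} ∪ Q={T} → {A,T} (+1)
site 2, node GO: G={T} ∩ O={T} → {T} (+0)
site 2, node GOZ: GO={T} ∩ Z={T} → {T} (+0)
site 2, node DGOQUZ: DQU={A,T} ∩ GOZ={T} → {T} (+0)
site 2, node DGHOQUZ: DGOQUZ={T} ∩ H={T} → {T} (+0)
per-site changes: [4, 4, 1]; total = 9

A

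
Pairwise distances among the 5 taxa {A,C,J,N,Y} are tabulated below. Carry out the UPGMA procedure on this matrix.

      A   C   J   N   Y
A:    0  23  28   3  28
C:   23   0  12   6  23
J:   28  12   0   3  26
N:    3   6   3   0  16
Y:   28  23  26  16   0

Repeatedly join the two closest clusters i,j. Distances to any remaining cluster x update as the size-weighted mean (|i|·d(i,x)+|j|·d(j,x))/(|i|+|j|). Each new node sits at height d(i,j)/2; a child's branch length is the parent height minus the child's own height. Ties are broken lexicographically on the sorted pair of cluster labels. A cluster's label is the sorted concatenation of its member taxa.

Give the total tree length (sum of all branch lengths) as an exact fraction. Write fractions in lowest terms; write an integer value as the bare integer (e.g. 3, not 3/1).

step 1: merge (A,N) at d=3; branch lengths A→3/2, N→3/2; new cluster AN
  updated: d(AN,C)=29/2, d(AN,J)=31/2, d(AN,Y)=22
step 2: merge (C,J) at d=12; branch lengths C→6, J→6; new cluster CJ
  updated: d(AN,CJ)=15, d(CJ,Y)=49/2
step 3: merge (AN,CJ) at d=15; branch lengths AN→6, CJ→3/2; new cluster ACJN
  updated: d(ACJN,Y)=93/4
step 4: merge (ACJN,Y) at d=93/4; branch lengths ACJN→33/8, Y→93/8; new cluster ACJNY
final tree: (((A:3/2,N:3/2):6,(C:6,J:6):3/2):33/8,Y:93/8)
total length: 153/4

153/4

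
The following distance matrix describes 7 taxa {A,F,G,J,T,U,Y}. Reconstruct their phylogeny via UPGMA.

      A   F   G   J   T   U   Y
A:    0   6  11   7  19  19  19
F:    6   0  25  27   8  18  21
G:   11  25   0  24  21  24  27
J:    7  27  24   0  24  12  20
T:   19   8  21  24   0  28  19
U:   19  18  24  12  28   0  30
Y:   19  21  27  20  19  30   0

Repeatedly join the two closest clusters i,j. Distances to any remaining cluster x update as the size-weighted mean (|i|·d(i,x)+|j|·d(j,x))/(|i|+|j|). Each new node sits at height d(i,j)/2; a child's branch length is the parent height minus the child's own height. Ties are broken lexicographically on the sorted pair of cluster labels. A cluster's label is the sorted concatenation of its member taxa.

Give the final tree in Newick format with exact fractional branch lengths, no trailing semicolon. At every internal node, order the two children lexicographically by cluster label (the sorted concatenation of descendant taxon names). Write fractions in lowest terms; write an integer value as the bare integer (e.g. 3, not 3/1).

(((((A:3,F:3):15/4,T:27/4):11/4,G:19/2):19/16,(J:6,U:6):75/16):31/48,Y:34/3)

1. join A+F (d=6) ⇒ AF; edges |A|=3, |F|=3
  updated: d(AF,G)=18, d(AF,J)=17, d(AF,T)=27/2, d(AF,U)=37/2, d(AF,Y)=20
2. join J+U (d=12) ⇒ JU; edges |J|=6, |U|=6
  updated: d(AF,JU)=71/4, d(G,JU)=24, d(JU,T)=26, d(JU,Y)=25
3. join AF+T (d=27/2) ⇒ AFT; edges |AF|=15/4, |T|=27/4
  updated: d(AFT,G)=19, d(AFT,JU)=41/2, d(AFT,Y)=59/3
4. join AFT+G (d=19) ⇒ AFGT; edges |AFT|=11/4, |G|=19/2
  updated: d(AFGT,JU)=171/8, d(AFGT,Y)=43/2
5. join AFGT+JU (d=171/8) ⇒ AFGJTU; edges |AFGT|=19/16, |JU|=75/16
  updated: d(AFGJTU,Y)=68/3
6. join AFGJTU+Y (d=68/3) ⇒ AFGJTUY; edges |AFGJTU|=31/48, |Y|=34/3
final tree: (((((A:3,F:3):15/4,T:27/4):11/4,G:19/2):19/16,(J:6,U:6):75/16):31/48,Y:34/3)
total length: 2813/48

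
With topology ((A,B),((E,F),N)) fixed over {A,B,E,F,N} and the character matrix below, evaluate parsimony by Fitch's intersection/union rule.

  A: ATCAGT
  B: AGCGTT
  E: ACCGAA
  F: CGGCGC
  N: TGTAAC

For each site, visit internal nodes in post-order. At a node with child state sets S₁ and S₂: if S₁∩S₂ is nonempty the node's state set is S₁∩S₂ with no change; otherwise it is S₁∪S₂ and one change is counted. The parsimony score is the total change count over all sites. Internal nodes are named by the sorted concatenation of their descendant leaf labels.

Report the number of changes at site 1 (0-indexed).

2

AB@0: {A} ∩ {A} = {A} (intersection, +0)
EF@0: {A} ∪ {C} = {A,C} (union, +1)
EFN@0: {A,C} ∪ {T} = {A,C,T} (union, +1)
ABEFN@0: {A} ∩ {A,C,T} = {A} (intersection, +0)
AB@1: {T} ∪ {G} = {G,T} (union, +1)
EF@1: {C} ∪ {G} = {C,G} (union, +1)
EFN@1: {C,G} ∩ {G} = {G} (intersection, +0)
ABEFN@1: {G,T} ∩ {G} = {G} (intersection, +0)
AB@2: {C} ∩ {C} = {C} (intersection, +0)
EF@2: {C} ∪ {G} = {C,G} (union, +1)
EFN@2: {C,G} ∪ {T} = {C,G,T} (union, +1)
ABEFN@2: {C} ∩ {C,G,T} = {C} (intersection, +0)
AB@3: {A} ∪ {G} = {A,G} (union, +1)
EF@3: {G} ∪ {C} = {C,G} (union, +1)
EFN@3: {C,G} ∪ {A} = {A,C,G} (union, +1)
ABEFN@3: {A,G} ∩ {A,C,G} = {A,G} (intersection, +0)
AB@4: {G} ∪ {T} = {G,T} (union, +1)
EF@4: {A} ∪ {G} = {A,G} (union, +1)
EFN@4: {A,G} ∩ {A} = {A} (intersection, +0)
ABEFN@4: {G,T} ∪ {A} = {A,G,T} (union, +1)
AB@5: {T} ∩ {T} = {T} (intersection, +0)
EF@5: {A} ∪ {C} = {A,C} (union, +1)
EFN@5: {A,C} ∩ {C} = {C} (intersection, +0)
ABEFN@5: {T} ∪ {C} = {C,T} (union, +1)
per-site changes: [2, 2, 2, 3, 3, 2]; total = 14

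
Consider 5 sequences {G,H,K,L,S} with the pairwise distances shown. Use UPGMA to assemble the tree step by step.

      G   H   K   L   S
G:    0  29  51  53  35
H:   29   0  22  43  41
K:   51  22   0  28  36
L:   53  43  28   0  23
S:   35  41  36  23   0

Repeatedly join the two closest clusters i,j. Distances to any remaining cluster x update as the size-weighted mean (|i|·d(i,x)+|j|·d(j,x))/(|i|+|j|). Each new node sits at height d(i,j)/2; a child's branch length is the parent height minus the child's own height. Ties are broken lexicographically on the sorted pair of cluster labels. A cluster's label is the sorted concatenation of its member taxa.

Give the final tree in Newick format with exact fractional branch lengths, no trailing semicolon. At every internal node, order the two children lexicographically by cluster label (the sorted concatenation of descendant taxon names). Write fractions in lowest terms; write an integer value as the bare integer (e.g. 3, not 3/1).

(G:21,((H:11,K:11):15/2,(L:23/2,S:23/2):7):5/2)

1. join H+K (d=22) ⇒ HK; edges |H|=11, |K|=11
  updated: d(G,HK)=40, d(HK,L)=71/2, d(HK,S)=77/2
2. join L+S (d=23) ⇒ LS; edges |L|=23/2, |S|=23/2
  updated: d(G,LS)=44, d(HK,LS)=37
3. join HK+LS (d=37) ⇒ HKLS; edges |HK|=15/2, |LS|=7
  updated: d(G,HKLS)=42
4. join G+HKLS (d=42) ⇒ GHKLS; edges |G|=21, |HKLS|=5/2
final tree: (G:21,((H:11,K:11):15/2,(L:23/2,S:23/2):7):5/2)
total length: 83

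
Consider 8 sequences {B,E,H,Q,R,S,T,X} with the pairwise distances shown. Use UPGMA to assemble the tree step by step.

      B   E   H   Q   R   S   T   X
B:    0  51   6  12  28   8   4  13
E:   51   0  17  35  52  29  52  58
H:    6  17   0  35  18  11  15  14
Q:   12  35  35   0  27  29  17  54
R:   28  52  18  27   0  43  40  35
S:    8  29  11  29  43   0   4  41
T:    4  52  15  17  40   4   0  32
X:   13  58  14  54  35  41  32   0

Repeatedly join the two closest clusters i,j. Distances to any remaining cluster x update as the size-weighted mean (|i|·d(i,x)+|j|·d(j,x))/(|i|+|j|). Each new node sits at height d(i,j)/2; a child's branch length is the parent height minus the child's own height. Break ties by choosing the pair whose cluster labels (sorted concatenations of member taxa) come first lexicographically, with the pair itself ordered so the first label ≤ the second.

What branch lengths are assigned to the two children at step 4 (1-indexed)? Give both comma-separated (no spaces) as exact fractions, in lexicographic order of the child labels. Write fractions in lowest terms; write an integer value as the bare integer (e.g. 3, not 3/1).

iteration 1: select B,T (d=4); attach at lengths (2, 2); label the merged cluster BT
  updated: d(BT,E)=103/2, d(BT,H)=21/2, d(BT,Q)=29/2, d(BT,R)=34, d(BT,S)=6, d(BT,X)=45/2
iteration 2: select BT,S (d=6); attach at lengths (1, 3); label the merged cluster BST
  updated: d(BST,E)=44, d(BST,H)=32/3, d(BST,Q)=58/3, d(BST,R)=37, d(BST,X)=86/3
iteration 3: select BST,H (d=32/3); attach at lengths (7/3, 16/3); label the merged cluster BHST
  updated: d(BHST,E)=149/4, d(BHST,Q)=93/4, d(BHST,R)=129/4, d(BHST,X)=25
iteration 4: select BHST,Q (d=93/4); attach at lengths (151/24, 93/8); label the merged cluster BHQST
  updated: d(BHQST,E)=184/5, d(BHQST,R)=156/5, d(BHQST,X)=154/5
iteration 5: select BHQST,X (d=154/5); attach at lengths (151/40, 77/5); label the merged cluster BHQSTX
  updated: d(BHQSTX,E)=121/3, d(BHQSTX,R)=191/6
iteration 6: select BHQSTX,R (d=191/6); attach at lengths (31/60, 191/12); label the merged cluster BHQRSTX
  updated: d(BHQRSTX,E)=42
iteration 7: select BHQRSTX,E (d=42); attach at lengths (61/12, 21); label the merged cluster BEHQRSTX
final tree: (((((((B:2,T:2):1,S:3):7/3,H:16/3):151/24,Q:93/8):151/40,X:77/5):31/60,R:191/12):61/12,E:21)
total length: 3811/40

151/24,93/8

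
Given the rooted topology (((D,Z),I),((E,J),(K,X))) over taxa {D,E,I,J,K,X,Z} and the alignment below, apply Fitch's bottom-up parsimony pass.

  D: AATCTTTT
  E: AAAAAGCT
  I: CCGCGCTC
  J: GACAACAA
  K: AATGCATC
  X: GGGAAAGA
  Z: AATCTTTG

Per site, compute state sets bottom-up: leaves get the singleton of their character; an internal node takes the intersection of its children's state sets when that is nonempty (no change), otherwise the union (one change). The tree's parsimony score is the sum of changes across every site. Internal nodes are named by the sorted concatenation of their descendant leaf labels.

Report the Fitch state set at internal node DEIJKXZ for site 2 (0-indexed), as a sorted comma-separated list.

DZ@0: {A} ∩ {A} = {A} (intersection, +0)
DIZ@0: {A} ∪ {C} = {A,C} (union, +1)
EJ@0: {A} ∪ {G} = {A,G} (union, +1)
KX@0: {A} ∪ {G} = {A,G} (union, +1)
EJKX@0: {A,G} ∩ {A,G} = {A,G} (intersection, +0)
DEIJKXZ@0: {A,C} ∩ {A,G} = {A} (intersection, +0)
DZ@1: {A} ∩ {A} = {A} (intersection, +0)
DIZ@1: {A} ∪ {C} = {A,C} (union, +1)
EJ@1: {A} ∩ {A} = {A} (intersection, +0)
KX@1: {A} ∪ {G} = {A,G} (union, +1)
EJKX@1: {A} ∩ {A,G} = {A} (intersection, +0)
DEIJKXZ@1: {A,C} ∩ {A} = {A} (intersection, +0)
DZ@2: {T} ∩ {T} = {T} (intersection, +0)
DIZ@2: {T} ∪ {G} = {G,T} (union, +1)
EJ@2: {A} ∪ {C} = {A,C} (union, +1)
KX@2: {T} ∪ {G} = {G,T} (union, +1)
EJKX@2: {A,C} ∪ {G,T} = {A,C,G,T} (union, +1)
DEIJKXZ@2: {G,T} ∩ {A,C,G,T} = {G,T} (intersection, +0)
DZ@3: {C} ∩ {C} = {C} (intersection, +0)
DIZ@3: {C} ∩ {C} = {C} (intersection, +0)
EJ@3: {A} ∩ {A} = {A} (intersection, +0)
KX@3: {G} ∪ {A} = {A,G} (union, +1)
EJKX@3: {A} ∩ {A,G} = {A} (intersection, +0)
DEIJKXZ@3: {C} ∪ {A} = {A,C} (union, +1)
DZ@4: {T} ∩ {T} = {T} (intersection, +0)
DIZ@4: {T} ∪ {G} = {G,T} (union, +1)
EJ@4: {A} ∩ {A} = {A} (intersection, +0)
KX@4: {C} ∪ {A} = {A,C} (union, +1)
EJKX@4: {A} ∩ {A,C} = {A} (intersection, +0)
DEIJKXZ@4: {G,T} ∪ {A} = {A,G,T} (union, +1)
DZ@5: {T} ∩ {T} = {T} (intersection, +0)
DIZ@5: {T} ∪ {C} = {C,T} (union, +1)
EJ@5: {G} ∪ {C} = {C,G} (union, +1)
KX@5: {A} ∩ {A} = {A} (intersection, +0)
EJKX@5: {C,G} ∪ {A} = {A,C,G} (union, +1)
DEIJKXZ@5: {C,T} ∩ {A,C,G} = {C} (intersection, +0)
DZ@6: {T} ∩ {T} = {T} (intersection, +0)
DIZ@6: {T} ∩ {T} = {T} (intersection, +0)
EJ@6: {C} ∪ {A} = {A,C} (union, +1)
KX@6: {T} ∪ {G} = {G,T} (union, +1)
EJKX@6: {A,C} ∪ {G,T} = {A,C,G,T} (union, +1)
DEIJKXZ@6: {T} ∩ {A,C,G,T} = {T} (intersection, +0)
DZ@7: {T} ∪ {G} = {G,T} (union, +1)
DIZ@7: {G,T} ∪ {C} = {C,G,T} (union, +1)
EJ@7: {T} ∪ {A} = {A,T} (union, +1)
KX@7: {C} ∪ {A} = {A,C} (union, +1)
EJKX@7: {A,T} ∩ {A,C} = {A} (intersection, +0)
DEIJKXZ@7: {C,G,T} ∪ {A} = {A,C,G,T} (union, +1)
per-site changes: [3, 2, 4, 2, 3, 3, 3, 5]; total = 25

G,T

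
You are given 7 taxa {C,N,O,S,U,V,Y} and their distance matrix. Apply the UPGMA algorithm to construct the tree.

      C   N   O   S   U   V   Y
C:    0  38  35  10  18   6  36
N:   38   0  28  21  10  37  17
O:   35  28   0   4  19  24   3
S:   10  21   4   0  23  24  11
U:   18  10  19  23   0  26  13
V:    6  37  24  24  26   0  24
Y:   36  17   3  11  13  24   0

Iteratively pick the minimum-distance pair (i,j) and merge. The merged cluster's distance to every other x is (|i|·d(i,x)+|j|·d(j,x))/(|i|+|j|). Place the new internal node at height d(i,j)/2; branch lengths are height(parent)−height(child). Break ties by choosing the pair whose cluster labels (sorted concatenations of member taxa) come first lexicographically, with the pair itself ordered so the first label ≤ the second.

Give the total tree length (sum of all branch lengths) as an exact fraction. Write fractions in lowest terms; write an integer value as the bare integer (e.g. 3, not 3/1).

758/15

iteration 1: select O,Y (d=3); attach at lengths (3/2, 3/2); label the merged cluster OY
  updated: d(C,OY)=71/2, d(N,OY)=45/2, d(OY,S)=15/2, d(OY,U)=16, d(OY,V)=24
iteration 2: select C,V (d=6); attach at lengths (3, 3); label the merged cluster CV
  updated: d(CV,N)=75/2, d(CV,OY)=119/4, d(CV,S)=17, d(CV,U)=22
iteration 3: select OY,S (d=15/2); attach at lengths (9/4, 15/4); label the merged cluster OSY
  updated: d(CV,OSY)=51/2, d(N,OSY)=22, d(OSY,U)=55/3
iteration 4: select N,U (d=10); attach at lengths (5, 5); label the merged cluster NU
  updated: d(CV,NU)=119/4, d(NU,OSY)=121/6
iteration 5: select NU,OSY (d=121/6); attach at lengths (61/12, 19/3); label the merged cluster NOSUY
  updated: d(CV,NOSUY)=136/5
iteration 6: select CV,NOSUY (d=136/5); attach at lengths (53/5, 211/60); label the merged cluster CNOSUVY
final tree: ((C:3,V:3):53/5,((N:5,U:5):61/12,((O:3/2,Y:3/2):9/4,S:15/4):19/3):211/60)
total length: 758/15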